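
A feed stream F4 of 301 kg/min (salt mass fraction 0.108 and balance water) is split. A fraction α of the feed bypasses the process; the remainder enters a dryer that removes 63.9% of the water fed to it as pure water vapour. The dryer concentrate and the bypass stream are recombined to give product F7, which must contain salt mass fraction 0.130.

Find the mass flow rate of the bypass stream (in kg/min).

All 301×0.108 = 32.508 kg/min of salt reaches F7, so F7 = 32.508/0.130 = 250.06 kg/min and vapour = 50.938 kg/min.
The evaporator receives (1−α)·301 of feed at 0.892 water and removes 0.639 of that water:
0.639×0.892×(1−α)×301 = 50.938
(1−α) = 50.938/171.57 = 0.2969;  α = 0.7031.
Bypass flow = 0.7031×301 = 211.63 kg/min.

211.6 kg/min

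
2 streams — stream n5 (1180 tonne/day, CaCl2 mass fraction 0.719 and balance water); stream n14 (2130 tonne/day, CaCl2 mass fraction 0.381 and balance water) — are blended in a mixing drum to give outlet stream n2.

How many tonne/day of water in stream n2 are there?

1650 tonne/day

water out = water in = 1180×0.281 + 2130×0.619 = 1650.1 tonne/day.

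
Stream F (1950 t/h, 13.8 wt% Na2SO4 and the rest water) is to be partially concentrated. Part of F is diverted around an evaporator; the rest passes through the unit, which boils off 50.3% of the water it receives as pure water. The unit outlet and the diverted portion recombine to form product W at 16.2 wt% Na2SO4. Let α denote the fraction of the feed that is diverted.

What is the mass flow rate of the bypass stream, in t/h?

All 1950×0.138 = 269.1 t/h of Na2SO4 reaches W, so W = 269.1/0.162 = 1661.1 t/h and vapour = 288.89 t/h.
The evaporator receives (1−α)·1950 of feed at 0.862 water and removes 0.503 of that water:
0.503×0.862×(1−α)×1950 = 288.89
(1−α) = 288.89/845.49 = 0.3417;  α = 0.6583.
Bypass flow = 0.6583×1950 = 1283.7 t/h.

1284 t/h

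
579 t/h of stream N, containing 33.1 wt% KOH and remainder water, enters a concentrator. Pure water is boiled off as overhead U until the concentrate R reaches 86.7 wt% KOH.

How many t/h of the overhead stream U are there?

KOH is conserved: 579×0.331 = 191.65 t/h all reports to the concentrate.
Concentrate = 191.65/(target fraction) = 221.05 t/h.
Overhead = 579 − 221.05 = 357.95 t/h.

358 t/h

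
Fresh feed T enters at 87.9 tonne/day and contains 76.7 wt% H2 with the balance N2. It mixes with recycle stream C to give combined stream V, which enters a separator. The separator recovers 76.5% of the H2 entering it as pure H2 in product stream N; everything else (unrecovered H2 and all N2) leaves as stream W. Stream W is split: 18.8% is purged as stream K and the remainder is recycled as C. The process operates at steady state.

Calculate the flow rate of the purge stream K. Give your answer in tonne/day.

24.16 tonne/day

N2 enters only via T and leaves only via the purge: 87.9×0.233 = 0.188×(N2 in W), and the separator passes all N2, so N2 in V = N2 in W = 108.94 tonne/day.
H2 in V: m_A = 87.9×0.767 + (1−0.188)·(1−0.765)·m_A, so m_A = 67.419/0.8092 = 83.318 tonne/day.
W = (1−0.765)×83.318 + 108.94 = 128.52 tonne/day.
Purge K = 0.188×128.52 = 24.162 tonne/day.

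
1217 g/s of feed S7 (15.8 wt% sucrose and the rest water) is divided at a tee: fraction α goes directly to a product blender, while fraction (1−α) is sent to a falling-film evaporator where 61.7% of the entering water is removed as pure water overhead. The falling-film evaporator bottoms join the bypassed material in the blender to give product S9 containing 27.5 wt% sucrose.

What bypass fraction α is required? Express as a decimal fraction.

All 1217×0.158 = 192.29 g/s of sucrose reaches S9, so S9 = 192.29/0.275 = 699.22 g/s and vapour = 517.78 g/s.
The evaporator receives (1−α)·1217 of feed at 0.842 water and removes 0.617 of that water:
0.617×0.842×(1−α)×1217 = 517.78
(1−α) = 517.78/632.25 = 0.8189;  α = 0.1811.

0.181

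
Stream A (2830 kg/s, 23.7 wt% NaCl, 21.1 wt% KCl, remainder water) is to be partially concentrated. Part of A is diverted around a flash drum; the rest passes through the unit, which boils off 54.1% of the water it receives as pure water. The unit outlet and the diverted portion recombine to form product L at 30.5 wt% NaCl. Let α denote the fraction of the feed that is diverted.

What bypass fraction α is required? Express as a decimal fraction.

0.253

All 2830×0.237 = 670.71 kg/s of NaCl reaches L, so L = 670.71/0.305 = 2199 kg/s and vapour = 630.95 kg/s.
The evaporator receives (1−α)·2830 of feed at 0.552 water and removes 0.541 of that water:
0.541×0.552×(1−α)×2830 = 630.95
(1−α) = 630.95/845.13 = 0.7466;  α = 0.2534.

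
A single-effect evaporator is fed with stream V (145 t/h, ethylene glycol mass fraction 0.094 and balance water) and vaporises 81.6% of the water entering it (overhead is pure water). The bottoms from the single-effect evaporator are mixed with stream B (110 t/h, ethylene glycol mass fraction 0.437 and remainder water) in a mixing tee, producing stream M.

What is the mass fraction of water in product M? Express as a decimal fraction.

0.583

Vapour removed = 0.816×0.906×145 = 107.2 t/h; concentrate = 37.802 t/h.
water reaching the mixer = 24.172 (from concentrate) + 110×0.563 = 86.102 t/h.
Product flow = 37.802 + 110 = 147.8 t/h; water fraction = 0.583.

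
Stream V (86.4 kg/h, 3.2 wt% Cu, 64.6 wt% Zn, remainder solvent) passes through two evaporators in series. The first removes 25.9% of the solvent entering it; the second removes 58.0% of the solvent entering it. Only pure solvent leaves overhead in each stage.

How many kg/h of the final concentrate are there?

solvent in feed = 86.4×0.322 = 27.821 kg/h.
After stage 1: solvent left = (1−0.259)×27.821 = 20.615; stream total = 79.194 kg/h.
After stage 2: solvent left = (1−0.580)×20.615 = 8.6584; final concentrate = 67.238 kg/h.

67.24 kg/h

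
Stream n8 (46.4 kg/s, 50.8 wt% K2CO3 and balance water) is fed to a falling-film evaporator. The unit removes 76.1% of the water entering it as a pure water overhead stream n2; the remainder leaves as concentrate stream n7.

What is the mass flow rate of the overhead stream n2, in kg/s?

water entering = 46.4×0.492 = 22.829 kg/s; overhead removed = 0.761×22.829 = 17.373 kg/s.

17.37 kg/s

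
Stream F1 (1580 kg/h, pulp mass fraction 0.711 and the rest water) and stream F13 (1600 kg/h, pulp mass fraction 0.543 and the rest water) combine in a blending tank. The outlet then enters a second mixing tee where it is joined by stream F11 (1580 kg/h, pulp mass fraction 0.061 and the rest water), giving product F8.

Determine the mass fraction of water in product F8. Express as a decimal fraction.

Overall, product flow = 4760 kg/h.
water in = 1580×0.289 + 1600×0.457 + 1580×0.939 = 2671.4 kg/h.
water fraction in F8 = 0.561.

0.561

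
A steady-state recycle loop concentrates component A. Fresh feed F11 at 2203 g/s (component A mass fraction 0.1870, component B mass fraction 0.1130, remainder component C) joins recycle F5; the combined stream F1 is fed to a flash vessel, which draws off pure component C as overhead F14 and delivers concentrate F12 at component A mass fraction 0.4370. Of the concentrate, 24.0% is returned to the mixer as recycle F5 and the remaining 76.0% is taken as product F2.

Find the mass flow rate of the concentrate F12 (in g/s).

1240 g/s

Overall component A balance (none leaves overhead): component A in fresh feed = component A in product, i.e. 2203×0.187 = (1−0.240)·F12·0.437.
F12 = 411.96/(0.437×0.760) = 1240.4 g/s.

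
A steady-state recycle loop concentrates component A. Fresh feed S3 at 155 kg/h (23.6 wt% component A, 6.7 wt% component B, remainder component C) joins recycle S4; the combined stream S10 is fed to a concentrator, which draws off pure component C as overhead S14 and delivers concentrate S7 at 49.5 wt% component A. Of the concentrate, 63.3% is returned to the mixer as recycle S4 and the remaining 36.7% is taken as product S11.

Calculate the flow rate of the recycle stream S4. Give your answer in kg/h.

127.5 kg/h

Overall component A balance (none leaves overhead): component A in fresh feed = component A in product, i.e. 155×0.236 = (1−0.633)·S7·0.495.
S7 = 36.58/(0.495×0.367) = 201.36 kg/h.
Recycle S4 = 0.633×201.36 = 127.46 kg/h.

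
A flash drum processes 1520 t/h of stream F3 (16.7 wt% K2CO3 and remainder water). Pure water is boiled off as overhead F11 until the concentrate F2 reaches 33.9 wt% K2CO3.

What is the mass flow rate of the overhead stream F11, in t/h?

771.2 t/h

K2CO3 is conserved: 1520×0.167 = 253.84 t/h all reports to the concentrate.
Concentrate = 253.84/(target fraction) = 748.79 t/h.
Overhead = 1520 − 748.79 = 771.21 t/h.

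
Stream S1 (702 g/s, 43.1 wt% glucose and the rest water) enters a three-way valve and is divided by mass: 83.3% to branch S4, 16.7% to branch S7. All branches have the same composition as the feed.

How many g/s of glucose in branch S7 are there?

50.53 g/s

Branch S7 total = 0.167×702 = 117.23 g/s.
glucose in S7 = 0.431×117.23 = 50.528 g/s.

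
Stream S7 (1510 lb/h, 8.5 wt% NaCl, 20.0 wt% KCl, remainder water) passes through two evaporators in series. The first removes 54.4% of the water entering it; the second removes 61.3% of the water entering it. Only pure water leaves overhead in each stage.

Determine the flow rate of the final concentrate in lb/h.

620.9 lb/h

water in feed = 1510×0.715 = 1079.6 lb/h.
After stage 1: water left = (1−0.544)×1079.6 = 492.32; stream total = 922.67 lb/h.
After stage 2: water left = (1−0.613)×492.32 = 190.53; final concentrate = 620.88 lb/h.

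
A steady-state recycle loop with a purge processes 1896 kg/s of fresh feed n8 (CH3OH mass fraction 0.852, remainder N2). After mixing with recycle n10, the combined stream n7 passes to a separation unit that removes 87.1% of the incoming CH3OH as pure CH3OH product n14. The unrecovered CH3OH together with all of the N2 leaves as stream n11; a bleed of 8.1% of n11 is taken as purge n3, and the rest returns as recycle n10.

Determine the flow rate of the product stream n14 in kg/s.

CH3OH in n7: m_A = 1896×0.852 + (1−0.081)·(1−0.871)·m_A, so m_A = 1615.4/0.8814 = 1832.7 kg/s.
Product n14 = 0.871×1832.7 = 1596.2 kg/s.

1596 kg/s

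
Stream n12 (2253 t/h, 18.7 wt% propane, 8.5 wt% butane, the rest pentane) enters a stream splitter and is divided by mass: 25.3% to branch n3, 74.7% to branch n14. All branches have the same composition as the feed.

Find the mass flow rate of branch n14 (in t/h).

Branch n14 flow = 0.747×2253 = 1683 t/h.

1683 t/h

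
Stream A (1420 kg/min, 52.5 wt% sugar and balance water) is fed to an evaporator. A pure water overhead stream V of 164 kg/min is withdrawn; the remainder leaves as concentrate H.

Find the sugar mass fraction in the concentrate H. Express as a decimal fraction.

sugar is not removed: 1420×0.525 = 745.5 kg/min of sugar enters H.
Concentrate = 1420 − 164 = 1256 kg/min.
Mass fraction = 745.5/1256 = 0.5936.

0.5936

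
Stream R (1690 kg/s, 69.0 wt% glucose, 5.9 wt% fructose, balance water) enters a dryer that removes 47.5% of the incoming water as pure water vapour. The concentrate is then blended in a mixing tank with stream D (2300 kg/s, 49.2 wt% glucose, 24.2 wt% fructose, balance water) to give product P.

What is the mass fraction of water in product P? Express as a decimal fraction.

0.220

Vapour removed = 0.475×0.251×1690 = 201.49 kg/s; concentrate = 1488.5 kg/s.
water reaching the mixer = 222.7 (from concentrate) + 2300×0.266 = 834.5 kg/s.
Product flow = 1488.5 + 2300 = 3788.5 kg/s; water fraction = 0.220.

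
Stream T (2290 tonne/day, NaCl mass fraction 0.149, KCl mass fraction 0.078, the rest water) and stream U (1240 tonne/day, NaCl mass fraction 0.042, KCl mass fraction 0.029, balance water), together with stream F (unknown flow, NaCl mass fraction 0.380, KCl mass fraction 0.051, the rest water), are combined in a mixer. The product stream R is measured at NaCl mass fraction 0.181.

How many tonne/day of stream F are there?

1234 tonne/day

Let F be the unknown flow. Total out = 3530 + F.
NaCl balance: 393.29 + 0.380·F = 0.181·(3530 + F)
(0.380 − 0.181)·F = 0.181×3530 − 393.29 = 245.64
F = 245.64 / 0.199 = 1234.4 tonne/day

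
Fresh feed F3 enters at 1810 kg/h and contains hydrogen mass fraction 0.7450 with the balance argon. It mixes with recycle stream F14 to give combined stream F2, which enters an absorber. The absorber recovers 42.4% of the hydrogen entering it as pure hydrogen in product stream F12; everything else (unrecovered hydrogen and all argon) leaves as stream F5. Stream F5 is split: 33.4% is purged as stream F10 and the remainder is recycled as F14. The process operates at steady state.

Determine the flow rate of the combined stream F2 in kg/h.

argon enters only via F3 and leaves only via the purge: 1810×0.255 = 0.334×(argon in F5), and the absorber passes all argon, so argon in F2 = argon in F5 = 1381.9 kg/h.
hydrogen in F2: m_A = 1810×0.745 + (1−0.334)·(1−0.424)·m_A, so m_A = 1348.5/0.6164 = 2187.7 kg/h.
F2 = 2187.7 + 1381.9 = 3569.6 kg/h.

3570 kg/h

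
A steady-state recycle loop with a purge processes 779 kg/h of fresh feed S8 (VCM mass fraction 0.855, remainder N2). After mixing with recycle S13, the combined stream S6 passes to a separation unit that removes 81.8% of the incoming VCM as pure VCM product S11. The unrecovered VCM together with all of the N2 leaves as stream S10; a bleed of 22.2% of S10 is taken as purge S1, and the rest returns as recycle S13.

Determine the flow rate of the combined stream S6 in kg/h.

N2 enters only via S8 and leaves only via the purge: 779×0.145 = 0.222×(N2 in S10), and the separation unit passes all N2, so N2 in S6 = N2 in S10 = 508.81 kg/h.
VCM in S6: m_A = 779×0.855 + (1−0.222)·(1−0.818)·m_A, so m_A = 666.04/0.8584 = 775.91 kg/h.
S6 = 775.91 + 508.81 = 1284.7 kg/h.

1285 kg/h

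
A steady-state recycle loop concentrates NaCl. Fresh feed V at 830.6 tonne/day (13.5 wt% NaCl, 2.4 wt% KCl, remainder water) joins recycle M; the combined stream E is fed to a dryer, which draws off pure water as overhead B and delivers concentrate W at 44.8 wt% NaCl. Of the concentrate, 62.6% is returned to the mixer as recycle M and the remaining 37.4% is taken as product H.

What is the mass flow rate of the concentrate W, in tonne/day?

669.2 tonne/day

Overall NaCl balance (none leaves overhead): NaCl in fresh feed = NaCl in product, i.e. 830.6×0.135 = (1−0.626)·W·0.448.
W = 112.13/(0.448×0.374) = 669.23 tonne/day.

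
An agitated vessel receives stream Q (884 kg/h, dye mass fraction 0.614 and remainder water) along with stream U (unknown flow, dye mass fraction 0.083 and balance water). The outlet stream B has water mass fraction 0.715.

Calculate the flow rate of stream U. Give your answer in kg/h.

Let U be the unknown flow. Total out = 884 + U.
water balance: 341.22 + 0.917·U = 0.715·(884 + U)
(0.917 − 0.715)·U = 0.715×884 − 341.22 = 290.84
U = 290.84 / 0.202 = 1439.8 kg/h

1440 kg/h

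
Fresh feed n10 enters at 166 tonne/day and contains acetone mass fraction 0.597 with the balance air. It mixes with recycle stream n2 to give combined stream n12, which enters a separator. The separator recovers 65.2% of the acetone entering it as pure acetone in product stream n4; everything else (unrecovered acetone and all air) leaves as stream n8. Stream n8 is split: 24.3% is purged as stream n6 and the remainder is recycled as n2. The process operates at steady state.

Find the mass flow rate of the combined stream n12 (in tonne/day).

409.8 tonne/day

air enters only via n10 and leaves only via the purge: 166×0.403 = 0.243×(air in n8), and the separator passes all air, so air in n12 = air in n8 = 275.3 tonne/day.
acetone in n12: m_A = 166×0.597 + (1−0.243)·(1−0.652)·m_A, so m_A = 99.102/0.7366 = 134.55 tonne/day.
n12 = 134.55 + 275.3 = 409.85 tonne/day.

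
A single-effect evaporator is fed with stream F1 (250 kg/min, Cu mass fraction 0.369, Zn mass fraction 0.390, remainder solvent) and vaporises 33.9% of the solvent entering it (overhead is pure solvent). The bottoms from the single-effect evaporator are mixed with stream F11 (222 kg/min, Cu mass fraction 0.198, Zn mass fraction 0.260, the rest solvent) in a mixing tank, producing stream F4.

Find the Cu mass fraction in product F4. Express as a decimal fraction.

Vapour removed = 0.339×0.241×250 = 20.425 kg/min; concentrate = 229.58 kg/min.
Cu reaching the mixer = 92.25 (from concentrate) + 222×0.198 = 136.21 kg/min.
Product flow = 229.58 + 222 = 451.58 kg/min; Cu fraction = 0.302.

0.302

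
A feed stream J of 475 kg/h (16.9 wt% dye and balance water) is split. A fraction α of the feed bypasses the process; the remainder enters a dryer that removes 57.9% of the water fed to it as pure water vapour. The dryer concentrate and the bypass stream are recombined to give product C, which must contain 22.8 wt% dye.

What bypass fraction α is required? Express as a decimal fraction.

All 475×0.169 = 80.275 kg/h of dye reaches C, so C = 80.275/0.228 = 352.08 kg/h and vapour = 122.92 kg/h.
The evaporator receives (1−α)·475 of feed at 0.831 water and removes 0.579 of that water:
0.579×0.831×(1−α)×475 = 122.92
(1−α) = 122.92/228.55 = 0.5378;  α = 0.4622.

0.462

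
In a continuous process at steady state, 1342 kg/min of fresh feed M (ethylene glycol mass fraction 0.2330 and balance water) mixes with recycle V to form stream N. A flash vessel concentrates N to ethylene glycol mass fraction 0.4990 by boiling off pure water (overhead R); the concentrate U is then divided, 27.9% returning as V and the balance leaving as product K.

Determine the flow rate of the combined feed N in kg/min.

Overall ethylene glycol balance (none leaves overhead): ethylene glycol in fresh feed = ethylene glycol in product, i.e. 1342×0.233 = (1−0.279)·U·0.499.
U = 312.69/(0.499×0.721) = 869.11 kg/min.
Recycle V = 0.279×869.11 = 242.48 kg/min.
Combined feed N = 1342 + 242.48 = 1584.5 kg/min.

1584 kg/min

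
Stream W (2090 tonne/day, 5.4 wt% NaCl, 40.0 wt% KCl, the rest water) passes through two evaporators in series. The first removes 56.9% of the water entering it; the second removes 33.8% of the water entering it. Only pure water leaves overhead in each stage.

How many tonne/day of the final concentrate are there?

water in feed = 2090×0.546 = 1141.1 tonne/day.
After stage 1: water left = (1−0.569)×1141.1 = 491.83; stream total = 1440.7 tonne/day.
After stage 2: water left = (1−0.338)×491.83 = 325.59; final concentrate = 1274.5 tonne/day.

1274 tonne/day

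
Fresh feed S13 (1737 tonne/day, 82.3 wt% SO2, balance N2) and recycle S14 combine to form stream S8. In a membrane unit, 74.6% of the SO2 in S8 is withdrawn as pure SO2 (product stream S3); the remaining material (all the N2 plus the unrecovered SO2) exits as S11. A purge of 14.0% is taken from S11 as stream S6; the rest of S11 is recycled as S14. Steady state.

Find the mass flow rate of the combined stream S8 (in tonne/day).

N2 enters only via S13 and leaves only via the purge: 1737×0.177 = 0.140×(N2 in S11), and the membrane unit passes all N2, so N2 in S8 = N2 in S11 = 2196.1 tonne/day.
SO2 in S8: m_A = 1737×0.823 + (1−0.140)·(1−0.746)·m_A, so m_A = 1429.6/0.7816 = 1829.1 tonne/day.
S8 = 1829.1 + 2196.1 = 4025.2 tonne/day.

4025 tonne/day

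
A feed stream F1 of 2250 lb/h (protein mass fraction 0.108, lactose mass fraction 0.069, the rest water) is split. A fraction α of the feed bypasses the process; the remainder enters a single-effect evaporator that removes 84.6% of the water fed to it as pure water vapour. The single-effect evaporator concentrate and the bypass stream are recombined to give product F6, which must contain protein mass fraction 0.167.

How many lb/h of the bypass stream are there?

1108 lb/h

All 2250×0.108 = 243 lb/h of protein reaches F6, so F6 = 243/0.167 = 1455.1 lb/h and vapour = 794.91 lb/h.
The evaporator receives (1−α)·2250 of feed at 0.823 water and removes 0.846 of that water:
0.846×0.823×(1−α)×2250 = 794.91
(1−α) = 794.91/1566.6 = 0.5074;  α = 0.4926.
Bypass flow = 0.4926×2250 = 1108.3 lb/h.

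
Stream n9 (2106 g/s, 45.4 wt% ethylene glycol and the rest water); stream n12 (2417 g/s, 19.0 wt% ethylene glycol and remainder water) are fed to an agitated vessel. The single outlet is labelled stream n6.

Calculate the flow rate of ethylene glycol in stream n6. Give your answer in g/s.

1415 g/s

ethylene glycol out = ethylene glycol in = 2106×0.454 + 2417×0.190 = 1415.4 g/s.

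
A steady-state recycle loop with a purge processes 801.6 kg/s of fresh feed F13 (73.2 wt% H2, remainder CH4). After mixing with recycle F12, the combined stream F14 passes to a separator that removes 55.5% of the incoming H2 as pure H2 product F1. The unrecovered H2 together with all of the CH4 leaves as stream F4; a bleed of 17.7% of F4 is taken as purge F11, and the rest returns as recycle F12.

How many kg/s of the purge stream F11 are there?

287.8 kg/s

CH4 enters only via F13 and leaves only via the purge: 801.6×0.268 = 0.177×(CH4 in F4), and the separator passes all CH4, so CH4 in F14 = CH4 in F4 = 1213.7 kg/s.
H2 in F14: m_A = 801.6×0.732 + (1−0.177)·(1−0.555)·m_A, so m_A = 586.77/0.6338 = 925.85 kg/s.
F4 = (1−0.555)×925.85 + 1213.7 = 1625.7 kg/s.
Purge F11 = 0.177×1625.7 = 287.75 kg/s.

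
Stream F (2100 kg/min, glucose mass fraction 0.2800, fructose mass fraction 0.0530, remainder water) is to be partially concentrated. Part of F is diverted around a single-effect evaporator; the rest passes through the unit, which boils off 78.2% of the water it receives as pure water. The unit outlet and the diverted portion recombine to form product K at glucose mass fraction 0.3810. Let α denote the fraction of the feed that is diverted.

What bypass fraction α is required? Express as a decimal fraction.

0.492

All 2100×0.280 = 588 kg/min of glucose reaches K, so K = 588/0.381 = 1543.3 kg/min and vapour = 556.69 kg/min.
The evaporator receives (1−α)·2100 of feed at 0.667 water and removes 0.782 of that water:
0.782×0.667×(1−α)×2100 = 556.69
(1−α) = 556.69/1095.3 = 0.5082;  α = 0.4918.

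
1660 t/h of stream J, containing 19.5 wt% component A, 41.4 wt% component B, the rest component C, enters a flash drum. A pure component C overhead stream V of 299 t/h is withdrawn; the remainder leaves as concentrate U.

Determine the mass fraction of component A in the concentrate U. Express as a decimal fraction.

component A is not removed: 1660×0.195 = 323.7 t/h of component A enters U.
Concentrate = 1660 − 299 = 1361 t/h.
Mass fraction = 323.7/1361 = 0.238.

0.238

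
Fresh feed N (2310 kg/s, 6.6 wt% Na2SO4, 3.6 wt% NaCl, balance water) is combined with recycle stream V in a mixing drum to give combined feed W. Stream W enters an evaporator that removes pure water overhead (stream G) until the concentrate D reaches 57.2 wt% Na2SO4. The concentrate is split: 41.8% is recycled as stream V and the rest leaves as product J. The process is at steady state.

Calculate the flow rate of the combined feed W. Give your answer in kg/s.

Overall Na2SO4 balance (none leaves overhead): Na2SO4 in fresh feed = Na2SO4 in product, i.e. 2310×0.066 = (1−0.418)·D·0.572.
D = 152.46/(0.572×0.582) = 457.97 kg/s.
Recycle V = 0.418×457.97 = 191.43 kg/s.
Combined feed W = 2310 + 191.43 = 2501.4 kg/s.

2501 kg/s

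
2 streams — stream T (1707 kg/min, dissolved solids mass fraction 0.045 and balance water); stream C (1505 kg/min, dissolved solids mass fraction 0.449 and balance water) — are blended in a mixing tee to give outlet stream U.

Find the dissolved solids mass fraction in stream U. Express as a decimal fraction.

Total flow out = 1707 + 1505 = 3212 kg/min.
dissolved solids in = 1707×0.045 + 1505×0.449 = 752.56 kg/min.
dissolved solids mass fraction in U = 752.56/3212 = 0.234.

0.234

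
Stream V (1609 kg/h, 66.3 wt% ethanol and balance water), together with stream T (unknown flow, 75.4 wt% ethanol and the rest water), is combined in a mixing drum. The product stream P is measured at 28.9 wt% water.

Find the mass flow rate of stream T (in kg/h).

Let T be the unknown flow. Total out = 1609 + T.
water balance: 542.23 + 0.246·T = 0.289·(1609 + T)
(0.246 − 0.289)·T = 0.289×1609 − 542.23 = -77.232
T = -77.232 / -0.043 = 1796.1 kg/h

1796 kg/h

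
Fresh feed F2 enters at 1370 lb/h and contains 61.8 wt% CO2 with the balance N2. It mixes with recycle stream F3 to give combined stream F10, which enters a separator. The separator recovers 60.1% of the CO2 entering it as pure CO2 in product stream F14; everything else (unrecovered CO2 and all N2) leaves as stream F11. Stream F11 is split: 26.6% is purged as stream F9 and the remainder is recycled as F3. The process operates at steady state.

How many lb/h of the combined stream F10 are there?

N2 enters only via F2 and leaves only via the purge: 1370×0.382 = 0.266×(N2 in F11), and the separator passes all N2, so N2 in F10 = N2 in F11 = 1967.4 lb/h.
CO2 in F10: m_A = 1370×0.618 + (1−0.266)·(1−0.601)·m_A, so m_A = 846.66/0.7071 = 1197.3 lb/h.
F10 = 1197.3 + 1967.4 = 3164.8 lb/h.

3165 lb/h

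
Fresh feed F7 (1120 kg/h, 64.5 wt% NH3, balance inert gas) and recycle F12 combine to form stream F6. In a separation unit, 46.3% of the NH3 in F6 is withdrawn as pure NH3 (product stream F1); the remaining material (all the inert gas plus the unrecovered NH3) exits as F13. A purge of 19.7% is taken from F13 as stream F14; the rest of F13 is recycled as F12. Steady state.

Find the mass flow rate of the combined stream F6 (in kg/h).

3288 kg/h

inert gas enters only via F7 and leaves only via the purge: 1120×0.355 = 0.197×(inert gas in F13), and the separation unit passes all inert gas, so inert gas in F6 = inert gas in F13 = 2018.3 kg/h.
NH3 in F6: m_A = 1120×0.645 + (1−0.197)·(1−0.463)·m_A, so m_A = 722.4/0.5688 = 1270.1 kg/h.
F6 = 1270.1 + 2018.3 = 3288.3 kg/h.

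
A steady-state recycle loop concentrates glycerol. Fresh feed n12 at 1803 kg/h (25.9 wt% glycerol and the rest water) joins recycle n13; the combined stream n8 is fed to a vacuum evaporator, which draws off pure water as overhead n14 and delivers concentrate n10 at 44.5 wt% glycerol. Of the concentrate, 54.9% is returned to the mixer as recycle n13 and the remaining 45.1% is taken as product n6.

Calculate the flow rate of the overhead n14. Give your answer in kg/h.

Overall glycerol balance (none leaves overhead): glycerol in fresh feed = glycerol in product, i.e. 1803×0.259 = (1−0.549)·n10·0.445.
n10 = 466.98/(0.445×0.451) = 2326.8 kg/h.
Recycle n13 = 0.549×2326.8 = 1277.4 kg/h.
Combined feed n8 = 1803 + 1277.4 = 3080.4 kg/h.
Overhead n14 = n8 − n10 = 3080.4 − 2326.8 = 753.61 kg/h.

753.6 kg/h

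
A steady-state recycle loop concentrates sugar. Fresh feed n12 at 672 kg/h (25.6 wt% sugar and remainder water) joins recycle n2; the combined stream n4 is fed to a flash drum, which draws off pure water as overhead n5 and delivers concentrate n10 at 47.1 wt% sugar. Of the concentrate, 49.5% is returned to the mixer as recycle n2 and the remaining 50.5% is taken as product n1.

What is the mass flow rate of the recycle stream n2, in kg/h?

Overall sugar balance (none leaves overhead): sugar in fresh feed = sugar in product, i.e. 672×0.256 = (1−0.495)·n10·0.471.
n10 = 172.03/(0.471×0.505) = 723.26 kg/h.
Recycle n2 = 0.495×723.26 = 358.02 kg/h.

358 kg/h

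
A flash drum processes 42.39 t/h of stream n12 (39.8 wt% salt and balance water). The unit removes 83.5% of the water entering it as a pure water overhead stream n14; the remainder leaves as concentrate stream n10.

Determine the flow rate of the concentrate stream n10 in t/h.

water entering = 42.39×0.602 = 25.519 t/h; overhead removed = 0.835×25.519 = 21.308 t/h.
Concentrate = 42.39 − 21.308 = 21.082 t/h.

21.08 t/h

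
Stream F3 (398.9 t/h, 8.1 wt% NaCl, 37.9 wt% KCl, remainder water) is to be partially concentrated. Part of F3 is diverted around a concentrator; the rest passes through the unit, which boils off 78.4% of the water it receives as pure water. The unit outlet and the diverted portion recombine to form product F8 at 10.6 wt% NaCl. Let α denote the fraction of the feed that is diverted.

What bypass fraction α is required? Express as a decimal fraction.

0.443

All 398.9×0.081 = 32.311 t/h of NaCl reaches F8, so F8 = 32.311/0.106 = 304.82 t/h and vapour = 94.08 t/h.
The evaporator receives (1−α)·398.9 of feed at 0.540 water and removes 0.784 of that water:
0.784×0.540×(1−α)×398.9 = 94.08
(1−α) = 94.08/168.88 = 0.5571;  α = 0.4429.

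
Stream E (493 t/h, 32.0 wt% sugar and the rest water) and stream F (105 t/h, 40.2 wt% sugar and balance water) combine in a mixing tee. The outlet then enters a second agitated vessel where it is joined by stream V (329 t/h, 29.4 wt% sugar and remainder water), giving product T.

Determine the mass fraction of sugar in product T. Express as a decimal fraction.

Overall, product flow = 927 t/h.
sugar in = 493×0.320 + 105×0.402 + 329×0.294 = 296.7 t/h.
sugar fraction in T = 0.320.

0.320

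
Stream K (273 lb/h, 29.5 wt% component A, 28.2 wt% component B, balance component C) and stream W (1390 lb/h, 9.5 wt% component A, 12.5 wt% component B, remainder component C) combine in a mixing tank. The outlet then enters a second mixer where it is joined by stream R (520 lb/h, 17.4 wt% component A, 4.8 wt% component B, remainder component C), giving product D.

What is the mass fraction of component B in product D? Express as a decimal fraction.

Overall, product flow = 2183 lb/h.
component B in = 273×0.282 + 1390×0.125 + 520×0.048 = 275.7 lb/h.
component B fraction in D = 0.126.

0.126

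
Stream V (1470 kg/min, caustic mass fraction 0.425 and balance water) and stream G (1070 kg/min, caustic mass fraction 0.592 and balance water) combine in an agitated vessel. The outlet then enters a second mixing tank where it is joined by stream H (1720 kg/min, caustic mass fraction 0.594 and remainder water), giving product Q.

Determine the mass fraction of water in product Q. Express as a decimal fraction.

Overall, product flow = 4260 kg/min.
water in = 1470×0.575 + 1070×0.408 + 1720×0.406 = 1980.1 kg/min.
water fraction in Q = 0.465.

0.465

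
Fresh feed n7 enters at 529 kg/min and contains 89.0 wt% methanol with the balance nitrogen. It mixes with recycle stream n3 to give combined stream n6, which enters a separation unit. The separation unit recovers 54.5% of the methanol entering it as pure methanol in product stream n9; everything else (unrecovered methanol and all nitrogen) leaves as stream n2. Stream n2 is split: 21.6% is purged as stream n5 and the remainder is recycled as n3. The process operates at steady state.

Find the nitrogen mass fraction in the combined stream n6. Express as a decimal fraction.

0.2691

nitrogen enters only via n7 and leaves only via the purge: 529×0.110 = 0.216×(nitrogen in n2), and the separation unit passes all nitrogen, so nitrogen in n6 = nitrogen in n2 = 269.4 kg/min.
methanol in n6: m_A = 529×0.890 + (1−0.216)·(1−0.545)·m_A, so m_A = 470.81/0.6433 = 731.89 kg/min.
n6 = 731.89 + 269.4 = 1001.3 kg/min.
nitrogen fraction in n6 = 269.4/1001.3 = 0.2691.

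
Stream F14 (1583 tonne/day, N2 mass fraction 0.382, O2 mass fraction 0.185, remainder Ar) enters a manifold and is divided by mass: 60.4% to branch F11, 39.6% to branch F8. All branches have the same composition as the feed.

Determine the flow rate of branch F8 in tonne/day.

626.9 tonne/day

Branch F8 flow = 0.396×1583 = 626.87 tonne/day.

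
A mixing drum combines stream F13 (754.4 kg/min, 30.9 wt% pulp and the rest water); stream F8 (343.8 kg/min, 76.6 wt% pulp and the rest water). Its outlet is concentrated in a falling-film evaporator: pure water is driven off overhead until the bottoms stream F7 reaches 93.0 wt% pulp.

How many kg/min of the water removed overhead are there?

564.4 kg/min

pulp entering = 754.4×0.309 + 343.8×0.766 = 496.46 kg/min.
All pulp reports to F7, so F7 = 496.46/0.930 = 533.83 kg/min.
Total feed = 1098.2 kg/min; overhead = 1098.2 − 533.83 = 564.37 kg/min.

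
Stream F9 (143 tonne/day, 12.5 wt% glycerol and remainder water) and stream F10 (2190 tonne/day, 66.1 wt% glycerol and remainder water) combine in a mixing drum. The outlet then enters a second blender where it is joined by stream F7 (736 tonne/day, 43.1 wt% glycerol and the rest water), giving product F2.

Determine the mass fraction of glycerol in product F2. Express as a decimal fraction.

Overall, product flow = 3069 tonne/day.
glycerol in = 143×0.125 + 2190×0.661 + 736×0.431 = 1782.7 tonne/day.
glycerol fraction in F2 = 0.5809.

0.5809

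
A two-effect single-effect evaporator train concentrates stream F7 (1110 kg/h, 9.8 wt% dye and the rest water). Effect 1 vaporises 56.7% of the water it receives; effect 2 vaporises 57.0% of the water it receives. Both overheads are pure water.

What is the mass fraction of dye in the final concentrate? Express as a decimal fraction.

0.368

water in feed = 1110×0.902 = 1001.2 kg/h.
After stage 1: water left = (1−0.567)×1001.2 = 433.53; stream total = 542.31 kg/h.
After stage 2: water left = (1−0.570)×433.53 = 186.42; final concentrate = 295.2 kg/h.
dye fraction = 108.78/295.2 = 0.368.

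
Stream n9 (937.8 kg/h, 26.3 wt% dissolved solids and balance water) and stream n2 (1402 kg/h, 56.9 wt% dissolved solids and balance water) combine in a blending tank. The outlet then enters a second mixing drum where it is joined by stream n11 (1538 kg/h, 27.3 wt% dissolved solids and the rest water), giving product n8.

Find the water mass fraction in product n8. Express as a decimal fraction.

Overall, product flow = 3877.8 kg/h.
water in = 937.8×0.737 + 1402×0.431 + 1538×0.727 = 2413.5 kg/h.
water fraction in n8 = 0.622.

0.622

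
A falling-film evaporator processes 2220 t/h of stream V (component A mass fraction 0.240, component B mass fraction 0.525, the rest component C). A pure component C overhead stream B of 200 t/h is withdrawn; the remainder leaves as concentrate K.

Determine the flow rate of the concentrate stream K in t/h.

Concentrate = 2220 − 200 = 2020 t/h.

2020 t/h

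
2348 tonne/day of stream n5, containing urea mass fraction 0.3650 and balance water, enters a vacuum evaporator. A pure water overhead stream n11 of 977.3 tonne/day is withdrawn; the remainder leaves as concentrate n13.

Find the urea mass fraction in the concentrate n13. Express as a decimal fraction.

urea is not removed: 2348×0.365 = 857.02 tonne/day of urea enters n13.
Concentrate = 2348 − 977.3 = 1370.7 tonne/day.
Mass fraction = 857.02/1370.7 = 0.6252.

0.6252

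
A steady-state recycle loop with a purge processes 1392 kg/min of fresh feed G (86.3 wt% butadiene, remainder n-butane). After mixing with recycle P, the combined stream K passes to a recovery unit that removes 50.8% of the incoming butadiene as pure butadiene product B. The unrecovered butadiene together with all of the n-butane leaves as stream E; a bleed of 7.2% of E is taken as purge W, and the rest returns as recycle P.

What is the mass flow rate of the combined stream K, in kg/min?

n-butane enters only via G and leaves only via the purge: 1392×0.137 = 0.072×(n-butane in E), and the recovery unit passes all n-butane, so n-butane in K = n-butane in E = 2648.7 kg/min.
butadiene in K: m_A = 1392×0.863 + (1−0.072)·(1−0.508)·m_A, so m_A = 1201.3/0.5434 = 2210.6 kg/min.
K = 2210.6 + 2648.7 = 4859.3 kg/min.

4859 kg/min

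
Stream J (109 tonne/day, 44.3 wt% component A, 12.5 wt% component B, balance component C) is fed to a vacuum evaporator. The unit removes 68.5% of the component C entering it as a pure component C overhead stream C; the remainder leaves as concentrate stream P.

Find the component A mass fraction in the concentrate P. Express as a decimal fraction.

component A is not removed: 109×0.443 = 48.287 tonne/day of component A enters P.
component C entering = 109×0.432 = 47.088 tonne/day; overhead removed = 0.685×47.088 = 32.255 tonne/day.
Concentrate = 109 − 32.255 = 76.745 tonne/day.
Mass fraction = 48.287/76.745 = 0.629.

0.629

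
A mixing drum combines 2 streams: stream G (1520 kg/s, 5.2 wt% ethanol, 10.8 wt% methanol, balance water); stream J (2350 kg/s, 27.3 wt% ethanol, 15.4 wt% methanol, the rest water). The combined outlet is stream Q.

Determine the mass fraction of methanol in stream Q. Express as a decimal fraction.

Total flow out = 1520 + 2350 = 3870 kg/s.
methanol in = 1520×0.108 + 2350×0.154 = 526.06 kg/s.
methanol mass fraction in Q = 526.06/3870 = 0.136.

0.136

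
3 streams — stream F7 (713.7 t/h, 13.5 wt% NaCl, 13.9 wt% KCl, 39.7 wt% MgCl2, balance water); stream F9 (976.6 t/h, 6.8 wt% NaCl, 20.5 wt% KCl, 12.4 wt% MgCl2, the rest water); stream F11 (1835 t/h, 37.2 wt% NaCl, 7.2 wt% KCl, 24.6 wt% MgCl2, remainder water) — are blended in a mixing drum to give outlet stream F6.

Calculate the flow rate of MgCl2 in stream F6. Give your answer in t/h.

855.8 t/h

MgCl2 out = MgCl2 in = 713.7×0.397 + 976.6×0.124 + 1835×0.246 = 855.85 t/h.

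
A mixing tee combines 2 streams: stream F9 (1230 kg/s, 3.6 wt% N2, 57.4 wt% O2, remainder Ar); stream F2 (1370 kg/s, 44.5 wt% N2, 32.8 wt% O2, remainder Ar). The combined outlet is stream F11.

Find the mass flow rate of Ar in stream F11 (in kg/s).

Ar out = Ar in = 1230×0.390 + 1370×0.227 = 790.69 kg/s.

790.7 kg/s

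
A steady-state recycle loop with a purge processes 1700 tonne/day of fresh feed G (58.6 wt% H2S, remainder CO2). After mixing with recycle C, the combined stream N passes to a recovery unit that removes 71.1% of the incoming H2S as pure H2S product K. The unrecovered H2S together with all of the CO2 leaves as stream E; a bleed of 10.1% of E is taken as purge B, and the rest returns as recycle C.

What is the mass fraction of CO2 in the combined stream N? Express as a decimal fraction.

CO2 enters only via G and leaves only via the purge: 1700×0.414 = 0.101×(CO2 in E), and the recovery unit passes all CO2, so CO2 in N = CO2 in E = 6968.3 tonne/day.
H2S in N: m_A = 1700×0.586 + (1−0.101)·(1−0.711)·m_A, so m_A = 996.2/0.7402 = 1345.9 tonne/day.
N = 1345.9 + 6968.3 = 8314.2 tonne/day.
CO2 fraction in N = 6968.3/8314.2 = 0.8381.

0.8381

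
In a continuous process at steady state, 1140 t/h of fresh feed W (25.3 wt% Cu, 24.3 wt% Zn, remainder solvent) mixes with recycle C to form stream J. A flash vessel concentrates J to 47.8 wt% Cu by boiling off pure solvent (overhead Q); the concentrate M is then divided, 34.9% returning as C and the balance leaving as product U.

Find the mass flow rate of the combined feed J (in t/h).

1463 t/h

Overall Cu balance (none leaves overhead): Cu in fresh feed = Cu in product, i.e. 1140×0.253 = (1−0.349)·M·0.478.
M = 288.42/(0.478×0.651) = 926.87 t/h.
Recycle C = 0.349×926.87 = 323.48 t/h.
Combined feed J = 1140 + 323.48 = 1463.5 t/h.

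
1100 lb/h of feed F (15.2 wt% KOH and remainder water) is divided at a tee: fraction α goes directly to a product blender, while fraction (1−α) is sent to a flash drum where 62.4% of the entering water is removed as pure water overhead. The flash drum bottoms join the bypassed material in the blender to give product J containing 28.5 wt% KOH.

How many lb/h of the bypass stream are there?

All 1100×0.152 = 167.2 lb/h of KOH reaches J, so J = 167.2/0.285 = 586.67 lb/h and vapour = 513.33 lb/h.
The evaporator receives (1−α)·1100 of feed at 0.848 water and removes 0.624 of that water:
0.624×0.848×(1−α)×1100 = 513.33
(1−α) = 513.33/582.07 = 0.8819;  α = 0.1181.
Bypass flow = 0.1181×1100 = 129.89 lb/h.

129.9 lb/h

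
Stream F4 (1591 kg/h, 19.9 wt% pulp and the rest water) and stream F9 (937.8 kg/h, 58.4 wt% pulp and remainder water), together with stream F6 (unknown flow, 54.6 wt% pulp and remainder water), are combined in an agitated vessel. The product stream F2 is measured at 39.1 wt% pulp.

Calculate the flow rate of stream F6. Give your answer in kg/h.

803.1 kg/h

Let F6 be the unknown flow. Total out = 2528.8 + F6.
pulp balance: 864.28 + 0.546·F6 = 0.391·(2528.8 + F6)
(0.546 − 0.391)·F6 = 0.391×2528.8 − 864.28 = 124.48
F6 = 124.48 / 0.155 = 803.07 kg/h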